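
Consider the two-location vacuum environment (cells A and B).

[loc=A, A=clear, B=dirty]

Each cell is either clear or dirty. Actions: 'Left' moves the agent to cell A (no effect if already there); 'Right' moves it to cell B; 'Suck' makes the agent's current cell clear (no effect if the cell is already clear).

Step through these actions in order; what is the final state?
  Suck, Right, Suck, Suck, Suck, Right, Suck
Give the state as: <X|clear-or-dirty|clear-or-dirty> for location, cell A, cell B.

<B|clear|clear>

[1] after Suck: <A|clear|dirty>
[2] after Right: <B|clear|dirty>
[3] after Suck: <B|clear|clear>
[4] after Suck: <B|clear|clear>
[5] after Suck: <B|clear|clear>
[6] after Right: <B|clear|clear>
[7] after Suck: <B|clear|clear>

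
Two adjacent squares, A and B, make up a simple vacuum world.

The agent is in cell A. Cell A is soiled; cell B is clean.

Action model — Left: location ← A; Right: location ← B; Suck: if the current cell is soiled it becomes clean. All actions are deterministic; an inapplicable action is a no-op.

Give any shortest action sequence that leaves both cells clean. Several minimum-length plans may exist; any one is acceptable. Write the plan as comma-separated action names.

t=1 Suck ⇒ in A — A clean, B clean
min 1: A is soiled, one Suck

Suck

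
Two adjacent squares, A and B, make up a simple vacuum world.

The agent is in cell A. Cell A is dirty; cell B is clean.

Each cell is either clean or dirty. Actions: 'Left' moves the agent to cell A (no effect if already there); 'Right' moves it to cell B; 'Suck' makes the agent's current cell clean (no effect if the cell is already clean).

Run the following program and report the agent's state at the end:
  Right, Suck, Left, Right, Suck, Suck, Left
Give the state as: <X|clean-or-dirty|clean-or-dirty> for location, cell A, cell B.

<A|dirty|clean>

t=1 Right ⇒ <B|dirty|clean>
t=2 Suck ⇒ <B|dirty|clean>
t=3 Left ⇒ <A|dirty|clean>
t=4 Right ⇒ <B|dirty|clean>
t=5 Suck ⇒ <B|dirty|clean>
t=6 Suck ⇒ <B|dirty|clean>
t=7 Left ⇒ <A|dirty|clean>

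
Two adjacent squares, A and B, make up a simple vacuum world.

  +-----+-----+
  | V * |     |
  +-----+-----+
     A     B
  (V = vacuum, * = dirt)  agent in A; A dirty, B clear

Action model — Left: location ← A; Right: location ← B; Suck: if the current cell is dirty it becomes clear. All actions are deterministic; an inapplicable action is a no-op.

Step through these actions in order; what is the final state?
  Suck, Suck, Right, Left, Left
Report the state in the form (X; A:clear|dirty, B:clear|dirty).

Suck (#1): (A; A:clear, B:clear)
Suck (#2): (A; A:clear, B:clear)
Right (#3): (B; A:clear, B:clear)
Left (#4): (A; A:clear, B:clear)
Left (#5): (A; A:clear, B:clear)

(A; A:clear, B:clear)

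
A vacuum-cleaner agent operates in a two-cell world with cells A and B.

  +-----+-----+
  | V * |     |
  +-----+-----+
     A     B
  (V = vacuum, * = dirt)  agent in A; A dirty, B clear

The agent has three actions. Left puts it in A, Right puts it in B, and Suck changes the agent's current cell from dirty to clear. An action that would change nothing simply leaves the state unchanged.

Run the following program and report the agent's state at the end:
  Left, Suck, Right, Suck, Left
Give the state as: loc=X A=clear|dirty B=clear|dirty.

Left (#1): loc=A A=dirty B=clear
Suck (#2): loc=A A=clear B=clear
Right (#3): loc=B A=clear B=clear
Suck (#4): loc=B A=clear B=clear
Left (#5): loc=A A=clear B=clear

loc=A A=clear B=clear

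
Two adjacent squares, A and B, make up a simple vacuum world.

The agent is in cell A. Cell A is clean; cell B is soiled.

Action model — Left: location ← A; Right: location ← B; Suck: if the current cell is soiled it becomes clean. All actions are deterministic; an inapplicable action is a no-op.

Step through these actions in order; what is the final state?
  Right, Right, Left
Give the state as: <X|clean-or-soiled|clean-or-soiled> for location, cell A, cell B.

Right (#1): <B|clean|soiled>
Right (#2): <B|clean|soiled>
Left (#3): <A|clean|soiled>

<A|clean|soiled>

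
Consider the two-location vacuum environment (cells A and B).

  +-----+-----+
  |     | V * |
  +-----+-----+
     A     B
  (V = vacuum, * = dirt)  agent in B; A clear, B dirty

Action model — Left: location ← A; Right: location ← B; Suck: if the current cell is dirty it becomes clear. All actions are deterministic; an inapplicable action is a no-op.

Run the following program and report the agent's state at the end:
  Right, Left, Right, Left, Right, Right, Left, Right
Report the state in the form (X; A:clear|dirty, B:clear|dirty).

step 1/8 (Right): (B; A:clear, B:dirty)
step 2/8 (Left): (A; A:clear, B:dirty)
step 3/8 (Right): (B; A:clear, B:dirty)
step 4/8 (Left): (A; A:clear, B:dirty)
step 5/8 (Right): (B; A:clear, B:dirty)
step 6/8 (Right): (B; A:clear, B:dirty)
step 7/8 (Left): (A; A:clear, B:dirty)
step 8/8 (Right): (B; A:clear, B:dirty)

(B; A:clear, B:dirty)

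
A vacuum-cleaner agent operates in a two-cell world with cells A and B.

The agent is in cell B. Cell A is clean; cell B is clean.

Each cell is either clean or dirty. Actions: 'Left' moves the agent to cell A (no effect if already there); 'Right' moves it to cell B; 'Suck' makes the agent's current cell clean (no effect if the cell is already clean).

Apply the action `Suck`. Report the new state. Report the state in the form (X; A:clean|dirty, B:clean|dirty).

start: (B; A:clean, B:clean)
Suck (#1): (B; A:clean, B:clean)

(B; A:clean, B:clean)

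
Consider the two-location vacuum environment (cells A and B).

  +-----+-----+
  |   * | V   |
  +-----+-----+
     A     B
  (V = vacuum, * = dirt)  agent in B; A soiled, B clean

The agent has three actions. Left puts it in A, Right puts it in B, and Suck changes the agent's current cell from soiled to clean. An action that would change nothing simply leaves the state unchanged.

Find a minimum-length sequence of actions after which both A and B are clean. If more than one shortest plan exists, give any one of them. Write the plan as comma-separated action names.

1. Left → (A; A:soiled, B:clean)
2. Suck → (A; A:clean, B:clean)
min 2: go A then Suck

Left, Suck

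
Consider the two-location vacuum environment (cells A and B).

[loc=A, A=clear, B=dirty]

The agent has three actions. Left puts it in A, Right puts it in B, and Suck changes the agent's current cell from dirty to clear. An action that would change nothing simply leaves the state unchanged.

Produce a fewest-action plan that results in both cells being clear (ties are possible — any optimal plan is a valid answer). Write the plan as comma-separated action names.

Right, Suck

t=1 Right ⇒ loc=B A=clear B=dirty
t=2 Suck ⇒ loc=B A=clear B=clear
min 2: go B then Suck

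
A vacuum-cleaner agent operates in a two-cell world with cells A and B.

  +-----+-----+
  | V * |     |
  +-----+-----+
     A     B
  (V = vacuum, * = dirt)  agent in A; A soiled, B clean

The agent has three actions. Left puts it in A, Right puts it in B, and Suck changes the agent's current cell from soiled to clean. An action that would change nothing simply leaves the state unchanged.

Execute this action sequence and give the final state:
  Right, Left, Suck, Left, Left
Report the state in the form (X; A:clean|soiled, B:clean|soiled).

Right (#1): (B; A:soiled, B:clean)
Left (#2): (A; A:soiled, B:clean)
Suck (#3): (A; A:clean, B:clean)
Left (#4): (A; A:clean, B:clean)
Left (#5): (A; A:clean, B:clean)

(A; A:clean, B:clean)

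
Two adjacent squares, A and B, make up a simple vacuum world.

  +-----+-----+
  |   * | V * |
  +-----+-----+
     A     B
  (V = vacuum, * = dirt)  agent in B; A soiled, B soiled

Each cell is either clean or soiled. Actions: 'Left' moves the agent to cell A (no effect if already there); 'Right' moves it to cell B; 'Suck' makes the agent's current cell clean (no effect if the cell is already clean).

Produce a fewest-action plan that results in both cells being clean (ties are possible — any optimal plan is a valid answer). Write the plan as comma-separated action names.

Suck (#1): loc=B A=soiled B=clean
Left (#2): loc=A A=soiled B=clean
Suck (#3): loc=A A=clean B=clean
min 3: Suck B + move + Suck A

Suck, Left, Suck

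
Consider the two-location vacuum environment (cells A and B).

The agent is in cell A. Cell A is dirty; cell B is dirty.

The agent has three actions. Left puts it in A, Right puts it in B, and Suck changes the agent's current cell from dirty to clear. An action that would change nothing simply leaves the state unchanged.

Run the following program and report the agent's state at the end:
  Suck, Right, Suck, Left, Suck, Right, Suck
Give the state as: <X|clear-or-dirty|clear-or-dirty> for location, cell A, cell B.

<B|clear|clear>

Suck (#1): <A|clear|dirty>
Right (#2): <B|clear|dirty>
Suck (#3): <B|clear|clear>
Left (#4): <A|clear|clear>
Suck (#5): <A|clear|clear>
Right (#6): <B|clear|clear>
Suck (#7): <B|clear|clear>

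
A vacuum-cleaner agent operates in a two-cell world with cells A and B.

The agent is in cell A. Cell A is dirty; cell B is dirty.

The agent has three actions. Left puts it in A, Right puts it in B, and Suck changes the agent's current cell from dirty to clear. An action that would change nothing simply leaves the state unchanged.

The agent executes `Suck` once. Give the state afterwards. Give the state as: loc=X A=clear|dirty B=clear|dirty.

loc=A A=clear B=dirty

start: loc=A A=dirty B=dirty
step 1/1 (Suck): loc=A A=clear B=dirty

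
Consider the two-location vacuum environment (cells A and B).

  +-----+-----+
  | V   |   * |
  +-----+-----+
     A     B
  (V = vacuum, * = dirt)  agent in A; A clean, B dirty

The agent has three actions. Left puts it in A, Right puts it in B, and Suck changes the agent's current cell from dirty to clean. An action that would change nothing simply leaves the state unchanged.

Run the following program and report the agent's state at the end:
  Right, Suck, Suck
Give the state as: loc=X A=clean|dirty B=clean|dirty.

1) do Right; now loc=B A=clean B=dirty
2) do Suck; now loc=B A=clean B=clean
3) do Suck; now loc=B A=clean B=clean

loc=B A=clean B=clean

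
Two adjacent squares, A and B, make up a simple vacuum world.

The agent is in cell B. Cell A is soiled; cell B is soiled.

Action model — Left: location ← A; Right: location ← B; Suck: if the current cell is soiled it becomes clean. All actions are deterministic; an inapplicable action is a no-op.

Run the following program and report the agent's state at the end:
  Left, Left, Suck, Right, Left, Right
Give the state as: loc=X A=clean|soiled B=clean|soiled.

loc=B A=clean B=soiled

1) do Left; now loc=A A=soiled B=soiled
2) do Left; now loc=A A=soiled B=soiled
3) do Suck; now loc=A A=clean B=soiled
4) do Right; now loc=B A=clean B=soiled
5) do Left; now loc=A A=clean B=soiled
6) do Right; now loc=B A=clean B=soiled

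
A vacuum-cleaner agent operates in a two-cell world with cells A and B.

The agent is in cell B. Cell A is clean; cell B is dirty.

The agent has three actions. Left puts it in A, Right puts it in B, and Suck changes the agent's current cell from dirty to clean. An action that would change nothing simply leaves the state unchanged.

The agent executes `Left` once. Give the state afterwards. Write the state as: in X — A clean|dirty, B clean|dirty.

start: in B — A clean, B dirty
1) do Left; now in A — A clean, B dirty

in A — A clean, B dirty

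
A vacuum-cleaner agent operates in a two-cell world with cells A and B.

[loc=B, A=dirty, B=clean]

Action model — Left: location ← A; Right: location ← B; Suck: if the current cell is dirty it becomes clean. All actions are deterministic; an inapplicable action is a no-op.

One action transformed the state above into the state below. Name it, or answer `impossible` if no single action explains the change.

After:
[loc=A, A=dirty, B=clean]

Left

try  Left: in A — A dirty, B clean  ← match
try Right: in B — A dirty, B clean
try  Suck: in B — A dirty, B clean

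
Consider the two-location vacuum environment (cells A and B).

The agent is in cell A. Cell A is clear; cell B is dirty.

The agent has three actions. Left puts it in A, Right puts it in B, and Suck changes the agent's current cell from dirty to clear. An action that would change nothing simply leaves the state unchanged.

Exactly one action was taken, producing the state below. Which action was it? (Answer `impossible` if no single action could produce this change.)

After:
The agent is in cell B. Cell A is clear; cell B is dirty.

try  Left: in A — A clear, B dirty
try Right: in B — A clear, B dirty  ← match
try  Suck: in A — A clear, B dirty

Right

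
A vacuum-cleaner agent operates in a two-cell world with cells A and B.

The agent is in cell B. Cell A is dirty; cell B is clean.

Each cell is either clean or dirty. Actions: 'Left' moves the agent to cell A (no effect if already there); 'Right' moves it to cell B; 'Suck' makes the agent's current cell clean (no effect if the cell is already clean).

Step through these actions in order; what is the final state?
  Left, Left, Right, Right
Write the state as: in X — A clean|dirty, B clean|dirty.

in B — A dirty, B clean

[1] after Left: in A — A dirty, B clean
[2] after Left: in A — A dirty, B clean
[3] after Right: in B — A dirty, B clean
[4] after Right: in B — A dirty, B clean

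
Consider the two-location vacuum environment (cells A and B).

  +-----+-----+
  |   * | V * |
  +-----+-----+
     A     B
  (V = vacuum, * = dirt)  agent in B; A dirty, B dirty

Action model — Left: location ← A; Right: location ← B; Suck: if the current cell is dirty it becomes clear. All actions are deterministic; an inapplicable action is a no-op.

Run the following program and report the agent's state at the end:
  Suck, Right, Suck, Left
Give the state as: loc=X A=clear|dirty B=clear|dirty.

loc=A A=dirty B=clear

step 1/4 (Suck): loc=B A=dirty B=clear
step 2/4 (Right): loc=B A=dirty B=clear
step 3/4 (Suck): loc=B A=dirty B=clear
step 4/4 (Left): loc=A A=dirty B=clear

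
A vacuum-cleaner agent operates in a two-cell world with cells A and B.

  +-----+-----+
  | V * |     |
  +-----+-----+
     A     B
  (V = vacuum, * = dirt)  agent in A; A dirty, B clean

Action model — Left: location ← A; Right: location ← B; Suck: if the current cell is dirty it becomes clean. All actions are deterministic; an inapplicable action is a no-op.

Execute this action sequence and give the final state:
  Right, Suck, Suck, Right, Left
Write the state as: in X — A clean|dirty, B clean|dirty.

in A — A dirty, B clean

step 1/5 (Right): in B — A dirty, B clean
step 2/5 (Suck): in B — A dirty, B clean
step 3/5 (Suck): in B — A dirty, B clean
step 4/5 (Right): in B — A dirty, B clean
step 5/5 (Left): in A — A dirty, B clean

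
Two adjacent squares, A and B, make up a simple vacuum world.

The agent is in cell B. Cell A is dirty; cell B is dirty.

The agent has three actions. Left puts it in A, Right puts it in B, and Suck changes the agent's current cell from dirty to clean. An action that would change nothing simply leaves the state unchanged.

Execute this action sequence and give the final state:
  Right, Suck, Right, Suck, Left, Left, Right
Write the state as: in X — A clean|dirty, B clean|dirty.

[1] after Right: in B — A dirty, B dirty
[2] after Suck: in B — A dirty, B clean
[3] after Right: in B — A dirty, B clean
[4] after Suck: in B — A dirty, B clean
[5] after Left: in A — A dirty, B clean
[6] after Left: in A — A dirty, B clean
[7] after Right: in B — A dirty, B clean

in B — A dirty, B clean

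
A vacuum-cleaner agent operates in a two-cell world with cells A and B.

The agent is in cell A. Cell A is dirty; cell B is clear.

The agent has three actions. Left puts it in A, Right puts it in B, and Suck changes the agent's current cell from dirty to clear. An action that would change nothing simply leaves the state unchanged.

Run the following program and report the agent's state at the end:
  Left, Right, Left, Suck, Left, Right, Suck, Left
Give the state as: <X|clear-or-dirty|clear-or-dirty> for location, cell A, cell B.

<A|clear|clear>

step 1/8 (Left): <A|dirty|clear>
step 2/8 (Right): <B|dirty|clear>
step 3/8 (Left): <A|dirty|clear>
step 4/8 (Suck): <A|clear|clear>
step 5/8 (Left): <A|clear|clear>
step 6/8 (Right): <B|clear|clear>
step 7/8 (Suck): <B|clear|clear>
step 8/8 (Left): <A|clear|clear>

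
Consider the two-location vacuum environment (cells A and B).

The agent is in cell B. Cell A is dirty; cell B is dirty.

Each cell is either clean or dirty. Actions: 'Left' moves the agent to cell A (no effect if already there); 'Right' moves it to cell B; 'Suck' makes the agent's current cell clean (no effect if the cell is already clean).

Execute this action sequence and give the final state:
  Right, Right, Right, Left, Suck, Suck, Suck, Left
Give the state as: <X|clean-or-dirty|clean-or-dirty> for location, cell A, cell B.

t=1 Right ⇒ <B|dirty|dirty>
t=2 Right ⇒ <B|dirty|dirty>
t=3 Right ⇒ <B|dirty|dirty>
t=4 Left ⇒ <A|dirty|dirty>
t=5 Suck ⇒ <A|clean|dirty>
t=6 Suck ⇒ <A|clean|dirty>
t=7 Suck ⇒ <A|clean|dirty>
t=8 Left ⇒ <A|clean|dirty>

<A|clean|dirty>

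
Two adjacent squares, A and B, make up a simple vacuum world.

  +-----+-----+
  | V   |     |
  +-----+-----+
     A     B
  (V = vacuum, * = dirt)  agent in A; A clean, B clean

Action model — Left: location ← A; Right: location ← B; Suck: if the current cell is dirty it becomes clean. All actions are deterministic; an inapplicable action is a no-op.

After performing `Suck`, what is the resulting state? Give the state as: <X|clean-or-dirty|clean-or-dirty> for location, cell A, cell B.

start: <A|clean|clean>
[1] after Suck: <A|clean|clean>

<A|clean|clean>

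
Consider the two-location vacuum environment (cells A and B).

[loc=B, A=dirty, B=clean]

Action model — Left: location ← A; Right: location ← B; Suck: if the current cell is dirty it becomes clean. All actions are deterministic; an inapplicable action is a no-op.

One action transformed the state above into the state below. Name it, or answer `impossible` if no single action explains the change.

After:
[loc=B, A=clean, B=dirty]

try  Left: in A — A dirty, B clean
try Right: in B — A dirty, B clean
try  Suck: in B — A dirty, B clean
no single action produces the after-state

impossible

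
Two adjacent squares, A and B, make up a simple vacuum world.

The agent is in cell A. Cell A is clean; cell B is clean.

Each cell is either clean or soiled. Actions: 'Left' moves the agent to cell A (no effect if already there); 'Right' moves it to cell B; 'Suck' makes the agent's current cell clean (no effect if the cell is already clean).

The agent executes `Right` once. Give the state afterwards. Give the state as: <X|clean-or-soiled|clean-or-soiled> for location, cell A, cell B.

<B|clean|clean>

start: <A|clean|clean>
Right (#1): <B|clean|clean>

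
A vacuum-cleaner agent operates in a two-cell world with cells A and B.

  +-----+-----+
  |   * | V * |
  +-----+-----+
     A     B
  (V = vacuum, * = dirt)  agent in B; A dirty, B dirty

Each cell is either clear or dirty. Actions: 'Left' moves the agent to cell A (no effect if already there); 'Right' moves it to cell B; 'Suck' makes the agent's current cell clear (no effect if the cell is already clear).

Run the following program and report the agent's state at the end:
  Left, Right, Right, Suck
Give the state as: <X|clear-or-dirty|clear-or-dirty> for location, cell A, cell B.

<B|dirty|clear>

1. Left → <A|dirty|dirty>
2. Right → <B|dirty|dirty>
3. Right → <B|dirty|dirty>
4. Suck → <B|dirty|clear>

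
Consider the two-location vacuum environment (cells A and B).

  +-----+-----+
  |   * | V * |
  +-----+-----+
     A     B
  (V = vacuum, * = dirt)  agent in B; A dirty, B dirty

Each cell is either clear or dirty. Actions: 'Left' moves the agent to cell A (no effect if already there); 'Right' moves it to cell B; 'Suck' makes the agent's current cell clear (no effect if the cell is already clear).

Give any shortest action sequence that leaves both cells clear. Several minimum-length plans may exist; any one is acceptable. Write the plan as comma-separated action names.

Suck (#1): <B|dirty|clear>
Left (#2): <A|dirty|clear>
Suck (#3): <A|clear|clear>
min 3: Suck B + move + Suck A

Suck, Left, Suck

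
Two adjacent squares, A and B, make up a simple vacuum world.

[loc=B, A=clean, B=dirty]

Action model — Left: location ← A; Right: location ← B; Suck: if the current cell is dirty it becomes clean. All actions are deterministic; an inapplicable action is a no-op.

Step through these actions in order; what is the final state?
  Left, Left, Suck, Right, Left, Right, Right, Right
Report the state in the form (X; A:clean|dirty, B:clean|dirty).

1) do Left; now (A; A:clean, B:dirty)
2) do Left; now (A; A:clean, B:dirty)
3) do Suck; now (A; A:clean, B:dirty)
4) do Right; now (B; A:clean, B:dirty)
5) do Left; now (A; A:clean, B:dirty)
6) do Right; now (B; A:clean, B:dirty)
7) do Right; now (B; A:clean, B:dirty)
8) do Right; now (B; A:clean, B:dirty)

(B; A:clean, B:dirty)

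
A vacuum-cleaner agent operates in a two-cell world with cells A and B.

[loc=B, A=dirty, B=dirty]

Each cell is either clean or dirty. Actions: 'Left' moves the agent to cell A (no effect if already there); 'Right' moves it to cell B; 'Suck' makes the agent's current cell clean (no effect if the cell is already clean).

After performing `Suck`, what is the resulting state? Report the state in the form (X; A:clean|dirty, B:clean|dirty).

start: (B; A:dirty, B:dirty)
1) do Suck; now (B; A:dirty, B:clean)

(B; A:dirty, B:clean)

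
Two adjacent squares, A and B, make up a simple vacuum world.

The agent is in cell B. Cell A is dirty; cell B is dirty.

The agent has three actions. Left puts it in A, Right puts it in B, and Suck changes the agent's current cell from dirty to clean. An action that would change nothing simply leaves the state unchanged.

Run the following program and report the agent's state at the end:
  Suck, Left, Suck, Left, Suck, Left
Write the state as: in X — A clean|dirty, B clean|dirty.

in A — A clean, B clean

t=1 Suck ⇒ in B — A dirty, B clean
t=2 Left ⇒ in A — A dirty, B clean
t=3 Suck ⇒ in A — A clean, B clean
t=4 Left ⇒ in A — A clean, B clean
t=5 Suck ⇒ in A — A clean, B clean
t=6 Left ⇒ in A — A clean, B clean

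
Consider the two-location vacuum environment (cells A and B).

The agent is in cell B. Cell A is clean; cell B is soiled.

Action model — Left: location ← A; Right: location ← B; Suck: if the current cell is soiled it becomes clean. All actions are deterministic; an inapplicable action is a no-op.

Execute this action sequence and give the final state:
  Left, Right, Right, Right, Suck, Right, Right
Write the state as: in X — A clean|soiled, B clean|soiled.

Left (#1): in A — A clean, B soiled
Right (#2): in B — A clean, B soiled
Right (#3): in B — A clean, B soiled
Right (#4): in B — A clean, B soiled
Suck (#5): in B — A clean, B clean
Right (#6): in B — A clean, B clean
Right (#7): in B — A clean, B clean

in B — A clean, B clean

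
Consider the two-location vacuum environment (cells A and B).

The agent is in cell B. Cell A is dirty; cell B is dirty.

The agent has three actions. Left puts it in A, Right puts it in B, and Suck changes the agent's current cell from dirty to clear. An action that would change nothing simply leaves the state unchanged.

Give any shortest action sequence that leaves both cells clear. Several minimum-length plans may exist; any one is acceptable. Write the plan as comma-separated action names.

Suck (#1): <B|dirty|clear>
Left (#2): <A|dirty|clear>
Suck (#3): <A|clear|clear>
min 3: Suck B + move + Suck A

Suck, Left, Suck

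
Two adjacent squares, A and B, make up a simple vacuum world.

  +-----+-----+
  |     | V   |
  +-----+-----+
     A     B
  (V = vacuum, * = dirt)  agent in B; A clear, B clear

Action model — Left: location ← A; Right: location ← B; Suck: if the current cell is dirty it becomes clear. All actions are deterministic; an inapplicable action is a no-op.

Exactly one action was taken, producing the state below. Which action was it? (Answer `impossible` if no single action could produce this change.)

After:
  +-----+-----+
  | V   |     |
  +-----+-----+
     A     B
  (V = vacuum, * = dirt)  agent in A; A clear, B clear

try  Left: loc=A A=clear B=clear  ← match
try Right: loc=B A=clear B=clear
try  Suck: loc=B A=clear B=clear

Left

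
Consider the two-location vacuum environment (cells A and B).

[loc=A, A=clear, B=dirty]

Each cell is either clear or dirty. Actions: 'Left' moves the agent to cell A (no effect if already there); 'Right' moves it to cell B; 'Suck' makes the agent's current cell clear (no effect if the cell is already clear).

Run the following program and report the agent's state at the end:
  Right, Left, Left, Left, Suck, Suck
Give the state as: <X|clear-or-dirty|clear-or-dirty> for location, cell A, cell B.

1) do Right; now <B|clear|dirty>
2) do Left; now <A|clear|dirty>
3) do Left; now <A|clear|dirty>
4) do Left; now <A|clear|dirty>
5) do Suck; now <A|clear|dirty>
6) do Suck; now <A|clear|dirty>

<A|clear|dirty>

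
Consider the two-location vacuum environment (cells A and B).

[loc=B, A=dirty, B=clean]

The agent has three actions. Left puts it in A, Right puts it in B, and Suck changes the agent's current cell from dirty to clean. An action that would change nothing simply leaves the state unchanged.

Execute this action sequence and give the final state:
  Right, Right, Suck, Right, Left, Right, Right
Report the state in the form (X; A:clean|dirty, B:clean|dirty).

(B; A:dirty, B:clean)

Right (#1): (B; A:dirty, B:clean)
Right (#2): (B; A:dirty, B:clean)
Suck (#3): (B; A:dirty, B:clean)
Right (#4): (B; A:dirty, B:clean)
Left (#5): (A; A:dirty, B:clean)
Right (#6): (B; A:dirty, B:clean)
Right (#7): (B; A:dirty, B:clean)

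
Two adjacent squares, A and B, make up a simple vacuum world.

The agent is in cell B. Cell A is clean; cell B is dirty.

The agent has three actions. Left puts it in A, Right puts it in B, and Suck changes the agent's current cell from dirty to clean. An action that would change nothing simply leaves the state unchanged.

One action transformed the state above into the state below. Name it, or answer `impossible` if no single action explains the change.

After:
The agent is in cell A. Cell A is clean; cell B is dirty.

Left

try  Left: loc=A A=clean B=dirty  ← match
try Right: loc=B A=clean B=dirty
try  Suck: loc=B A=clean B=clean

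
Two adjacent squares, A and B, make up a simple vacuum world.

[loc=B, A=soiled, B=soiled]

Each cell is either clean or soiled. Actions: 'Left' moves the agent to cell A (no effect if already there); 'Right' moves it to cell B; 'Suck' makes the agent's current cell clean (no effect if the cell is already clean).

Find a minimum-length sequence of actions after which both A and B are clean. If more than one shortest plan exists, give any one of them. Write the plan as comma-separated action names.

[1] after Suck: loc=B A=soiled B=clean
[2] after Left: loc=A A=soiled B=clean
[3] after Suck: loc=A A=clean B=clean
min 3: Suck B + move + Suck A

Suck, Left, Suck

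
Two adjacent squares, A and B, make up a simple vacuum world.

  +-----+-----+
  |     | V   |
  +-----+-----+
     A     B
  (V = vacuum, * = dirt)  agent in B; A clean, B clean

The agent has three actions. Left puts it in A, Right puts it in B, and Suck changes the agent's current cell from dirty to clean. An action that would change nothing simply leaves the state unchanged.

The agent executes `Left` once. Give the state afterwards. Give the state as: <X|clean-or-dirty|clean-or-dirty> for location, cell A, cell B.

<A|clean|clean>

start: <B|clean|clean>
Left (#1): <A|clean|clean>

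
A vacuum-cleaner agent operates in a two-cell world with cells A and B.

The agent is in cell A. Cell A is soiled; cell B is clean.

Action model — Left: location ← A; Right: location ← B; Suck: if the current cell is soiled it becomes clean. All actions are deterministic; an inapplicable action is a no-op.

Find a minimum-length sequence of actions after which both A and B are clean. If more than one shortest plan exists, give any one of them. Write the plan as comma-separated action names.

[1] after Suck: <A|clean|clean>
min 1: A is soiled, one Suck

Suck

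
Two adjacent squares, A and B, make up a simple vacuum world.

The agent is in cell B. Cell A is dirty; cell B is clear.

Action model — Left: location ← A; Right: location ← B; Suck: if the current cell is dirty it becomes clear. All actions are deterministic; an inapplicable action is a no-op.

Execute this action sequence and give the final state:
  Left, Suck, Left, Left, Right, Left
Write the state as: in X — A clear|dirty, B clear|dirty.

in A — A clear, B clear

step 1/6 (Left): in A — A dirty, B clear
step 2/6 (Suck): in A — A clear, B clear
step 3/6 (Left): in A — A clear, B clear
step 4/6 (Left): in A — A clear, B clear
step 5/6 (Right): in B — A clear, B clear
step 6/6 (Left): in A — A clear, B clear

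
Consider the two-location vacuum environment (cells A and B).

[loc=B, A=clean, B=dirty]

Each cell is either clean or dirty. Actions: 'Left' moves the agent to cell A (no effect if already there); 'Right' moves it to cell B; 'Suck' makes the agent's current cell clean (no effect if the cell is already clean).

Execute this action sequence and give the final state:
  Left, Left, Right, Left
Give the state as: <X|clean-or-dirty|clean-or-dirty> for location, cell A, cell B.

1) do Left; now <A|clean|dirty>
2) do Left; now <A|clean|dirty>
3) do Right; now <B|clean|dirty>
4) do Left; now <A|clean|dirty>

<A|clean|dirty>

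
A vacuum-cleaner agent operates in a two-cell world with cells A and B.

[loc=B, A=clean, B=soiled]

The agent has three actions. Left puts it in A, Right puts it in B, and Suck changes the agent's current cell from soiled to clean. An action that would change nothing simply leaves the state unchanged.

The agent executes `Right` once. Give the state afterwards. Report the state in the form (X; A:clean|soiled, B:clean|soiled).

(B; A:clean, B:soiled)

start: (B; A:clean, B:soiled)
1) do Right; now (B; A:clean, B:soiled)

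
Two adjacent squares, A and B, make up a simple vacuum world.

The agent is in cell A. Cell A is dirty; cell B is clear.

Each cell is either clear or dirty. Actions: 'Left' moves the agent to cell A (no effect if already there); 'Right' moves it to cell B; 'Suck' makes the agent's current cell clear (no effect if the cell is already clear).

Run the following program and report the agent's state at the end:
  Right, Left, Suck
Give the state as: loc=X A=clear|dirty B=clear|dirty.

loc=A A=clear B=clear

[1] after Right: loc=B A=dirty B=clear
[2] after Left: loc=A A=dirty B=clear
[3] after Suck: loc=A A=clear B=clear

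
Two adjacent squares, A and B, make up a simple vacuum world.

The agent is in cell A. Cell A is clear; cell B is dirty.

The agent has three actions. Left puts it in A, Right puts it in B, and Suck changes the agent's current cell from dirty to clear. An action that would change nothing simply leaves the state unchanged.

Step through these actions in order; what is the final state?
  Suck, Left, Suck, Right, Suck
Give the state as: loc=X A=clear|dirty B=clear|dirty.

loc=B A=clear B=clear

1) do Suck; now loc=A A=clear B=dirty
2) do Left; now loc=A A=clear B=dirty
3) do Suck; now loc=A A=clear B=dirty
4) do Right; now loc=B A=clear B=dirty
5) do Suck; now loc=B A=clear B=clear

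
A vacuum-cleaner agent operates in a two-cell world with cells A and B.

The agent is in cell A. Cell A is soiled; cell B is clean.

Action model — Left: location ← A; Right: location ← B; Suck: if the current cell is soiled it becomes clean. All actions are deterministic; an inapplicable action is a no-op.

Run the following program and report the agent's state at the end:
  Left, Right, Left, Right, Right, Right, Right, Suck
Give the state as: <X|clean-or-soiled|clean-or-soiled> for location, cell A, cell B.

<B|soiled|clean>

1) do Left; now <A|soiled|clean>
2) do Right; now <B|soiled|clean>
3) do Left; now <A|soiled|clean>
4) do Right; now <B|soiled|clean>
5) do Right; now <B|soiled|clean>
6) do Right; now <B|soiled|clean>
7) do Right; now <B|soiled|clean>
8) do Suck; now <B|soiled|clean>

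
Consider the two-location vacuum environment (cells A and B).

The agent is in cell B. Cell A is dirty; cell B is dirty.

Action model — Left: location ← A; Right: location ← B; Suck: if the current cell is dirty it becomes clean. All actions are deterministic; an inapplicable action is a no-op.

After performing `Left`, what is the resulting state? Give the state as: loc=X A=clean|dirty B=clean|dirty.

loc=A A=dirty B=dirty

start: loc=B A=dirty B=dirty
1) do Left; now loc=A A=dirty B=dirty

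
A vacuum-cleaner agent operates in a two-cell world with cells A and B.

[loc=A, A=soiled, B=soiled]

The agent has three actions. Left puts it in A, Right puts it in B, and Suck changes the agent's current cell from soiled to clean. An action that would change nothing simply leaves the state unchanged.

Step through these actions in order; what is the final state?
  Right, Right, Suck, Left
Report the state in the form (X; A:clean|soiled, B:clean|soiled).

t=1 Right ⇒ (B; A:soiled, B:soiled)
t=2 Right ⇒ (B; A:soiled, B:soiled)
t=3 Suck ⇒ (B; A:soiled, B:clean)
t=4 Left ⇒ (A; A:soiled, B:clean)

(A; A:soiled, B:clean)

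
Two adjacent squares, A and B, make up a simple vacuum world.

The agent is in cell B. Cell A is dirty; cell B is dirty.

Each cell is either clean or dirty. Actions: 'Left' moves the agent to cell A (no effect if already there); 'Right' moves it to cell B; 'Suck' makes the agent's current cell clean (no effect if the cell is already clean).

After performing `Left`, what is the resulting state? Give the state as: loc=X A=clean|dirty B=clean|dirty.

loc=A A=dirty B=dirty

start: loc=B A=dirty B=dirty
1) do Left; now loc=A A=dirty B=dirty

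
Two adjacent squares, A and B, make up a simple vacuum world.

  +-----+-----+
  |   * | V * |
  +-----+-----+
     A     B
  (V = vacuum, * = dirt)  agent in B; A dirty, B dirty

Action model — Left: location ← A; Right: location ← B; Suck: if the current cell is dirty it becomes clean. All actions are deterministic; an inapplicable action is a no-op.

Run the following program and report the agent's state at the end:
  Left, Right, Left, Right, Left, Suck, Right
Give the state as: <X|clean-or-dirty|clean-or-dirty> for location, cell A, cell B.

Left (#1): <A|dirty|dirty>
Right (#2): <B|dirty|dirty>
Left (#3): <A|dirty|dirty>
Right (#4): <B|dirty|dirty>
Left (#5): <A|dirty|dirty>
Suck (#6): <A|clean|dirty>
Right (#7): <B|clean|dirty>

<B|clean|dirty>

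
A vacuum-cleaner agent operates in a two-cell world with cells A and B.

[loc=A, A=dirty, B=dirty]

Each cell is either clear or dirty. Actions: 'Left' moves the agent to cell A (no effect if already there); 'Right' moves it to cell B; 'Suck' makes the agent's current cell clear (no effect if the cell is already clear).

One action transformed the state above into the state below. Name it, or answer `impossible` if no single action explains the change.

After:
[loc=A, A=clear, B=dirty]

try  Left: in A — A dirty, B dirty
try Right: in B — A dirty, B dirty
try  Suck: in A — A clear, B dirty  ← match

Suck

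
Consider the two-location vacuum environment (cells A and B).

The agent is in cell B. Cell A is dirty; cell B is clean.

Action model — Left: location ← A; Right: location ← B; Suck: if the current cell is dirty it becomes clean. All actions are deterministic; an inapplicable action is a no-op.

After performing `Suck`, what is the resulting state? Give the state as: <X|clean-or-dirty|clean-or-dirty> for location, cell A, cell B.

start: <B|dirty|clean>
1) do Suck; now <B|dirty|clean>

<B|dirty|clean>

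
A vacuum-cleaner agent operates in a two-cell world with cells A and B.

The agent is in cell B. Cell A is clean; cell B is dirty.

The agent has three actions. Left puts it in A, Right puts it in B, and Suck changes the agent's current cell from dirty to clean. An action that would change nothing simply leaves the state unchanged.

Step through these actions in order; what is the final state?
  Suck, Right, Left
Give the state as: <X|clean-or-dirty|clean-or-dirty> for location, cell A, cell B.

<A|clean|clean>

1. Suck → <B|clean|clean>
2. Right → <B|clean|clean>
3. Left → <A|clean|clean>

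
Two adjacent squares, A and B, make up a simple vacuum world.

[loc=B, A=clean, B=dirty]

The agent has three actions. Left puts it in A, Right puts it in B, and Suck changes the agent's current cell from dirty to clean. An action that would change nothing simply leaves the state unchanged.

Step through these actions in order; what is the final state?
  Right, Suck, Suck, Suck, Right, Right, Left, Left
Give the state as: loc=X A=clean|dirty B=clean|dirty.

step 1/8 (Right): loc=B A=clean B=dirty
step 2/8 (Suck): loc=B A=clean B=clean
step 3/8 (Suck): loc=B A=clean B=clean
step 4/8 (Suck): loc=B A=clean B=clean
step 5/8 (Right): loc=B A=clean B=clean
step 6/8 (Right): loc=B A=clean B=clean
step 7/8 (Left): loc=A A=clean B=clean
step 8/8 (Left): loc=A A=clean B=clean

loc=A A=clean B=clean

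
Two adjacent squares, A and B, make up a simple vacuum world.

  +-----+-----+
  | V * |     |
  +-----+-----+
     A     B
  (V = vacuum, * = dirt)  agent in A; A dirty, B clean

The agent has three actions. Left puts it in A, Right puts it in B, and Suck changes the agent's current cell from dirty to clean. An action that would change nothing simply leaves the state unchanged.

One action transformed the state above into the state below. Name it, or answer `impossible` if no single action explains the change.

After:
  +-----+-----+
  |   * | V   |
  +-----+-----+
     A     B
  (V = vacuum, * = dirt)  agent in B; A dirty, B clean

try  Left: loc=A A=dirty B=clean
try Right: loc=B A=dirty B=clean  ← match
try  Suck: loc=A A=clean B=clean

Right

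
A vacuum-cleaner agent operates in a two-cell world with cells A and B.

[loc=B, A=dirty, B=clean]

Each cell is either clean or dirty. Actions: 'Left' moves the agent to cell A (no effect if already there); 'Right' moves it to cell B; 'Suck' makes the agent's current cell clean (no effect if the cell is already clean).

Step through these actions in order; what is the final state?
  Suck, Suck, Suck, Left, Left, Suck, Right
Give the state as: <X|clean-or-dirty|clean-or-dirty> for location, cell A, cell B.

<B|clean|clean>

t=1 Suck ⇒ <B|dirty|clean>
t=2 Suck ⇒ <B|dirty|clean>
t=3 Suck ⇒ <B|dirty|clean>
t=4 Left ⇒ <A|dirty|clean>
t=5 Left ⇒ <A|dirty|clean>
t=6 Suck ⇒ <A|clean|clean>
t=7 Right ⇒ <B|clean|clean>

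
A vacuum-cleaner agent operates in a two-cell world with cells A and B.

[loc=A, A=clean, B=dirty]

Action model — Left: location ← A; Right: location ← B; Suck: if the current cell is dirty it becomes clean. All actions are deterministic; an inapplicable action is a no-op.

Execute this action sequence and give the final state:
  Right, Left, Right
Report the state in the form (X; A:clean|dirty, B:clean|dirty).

(B; A:clean, B:dirty)

1) do Right; now (B; A:clean, B:dirty)
2) do Left; now (A; A:clean, B:dirty)
3) do Right; now (B; A:clean, B:dirty)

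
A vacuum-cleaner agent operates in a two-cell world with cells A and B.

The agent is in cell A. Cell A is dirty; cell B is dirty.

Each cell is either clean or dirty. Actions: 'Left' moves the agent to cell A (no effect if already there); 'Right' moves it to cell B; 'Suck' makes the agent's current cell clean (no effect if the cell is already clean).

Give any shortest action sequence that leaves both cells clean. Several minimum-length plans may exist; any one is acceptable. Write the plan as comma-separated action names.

Suck, Right, Suck

step 1/3 (Suck): in A — A clean, B dirty
step 2/3 (Right): in B — A clean, B dirty
step 3/3 (Suck): in B — A clean, B clean
min 3: Suck A + move + Suck B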